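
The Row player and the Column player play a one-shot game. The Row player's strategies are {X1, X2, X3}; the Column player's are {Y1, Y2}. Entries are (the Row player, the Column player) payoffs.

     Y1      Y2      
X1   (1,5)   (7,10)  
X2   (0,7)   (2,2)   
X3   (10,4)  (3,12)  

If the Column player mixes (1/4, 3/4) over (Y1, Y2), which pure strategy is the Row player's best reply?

The Row player's best reply maximizes expected payoff against the mix.
X1: (1/4)·1 + (3/4)·7 = 11/2
X2: (1/4)·0 + (3/4)·2 = 3/2
X3: (1/4)·10 + (3/4)·3 = 19/4
Highest expected payoff is 11/2, from X1.

X1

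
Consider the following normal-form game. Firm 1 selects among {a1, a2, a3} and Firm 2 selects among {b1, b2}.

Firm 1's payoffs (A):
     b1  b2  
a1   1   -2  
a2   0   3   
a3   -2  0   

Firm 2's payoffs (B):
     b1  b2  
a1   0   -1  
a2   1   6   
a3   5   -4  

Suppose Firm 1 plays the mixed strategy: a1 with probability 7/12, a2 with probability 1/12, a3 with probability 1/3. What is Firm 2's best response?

b1

Firm 2's best reply maximizes expected payoff against the mix.
b1: (7/12)·0 + (1/12)·1 + (1/3)·5 = 7/4
b2: (7/12)·(-1) + (1/12)·6 + (1/3)·(-4) = -17/12
Highest expected payoff is 7/4, from b1.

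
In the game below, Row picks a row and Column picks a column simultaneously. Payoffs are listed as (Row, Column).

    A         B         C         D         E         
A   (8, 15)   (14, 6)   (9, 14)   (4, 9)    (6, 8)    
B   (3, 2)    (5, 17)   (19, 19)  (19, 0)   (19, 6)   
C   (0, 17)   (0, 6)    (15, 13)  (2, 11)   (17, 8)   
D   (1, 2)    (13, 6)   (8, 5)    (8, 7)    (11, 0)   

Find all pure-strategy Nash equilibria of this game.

(A, A) and (B, C)

A profile is a Nash equilibrium when each player is best-responding to the other.
Row's best responses — vs A: A (payoff 8); vs B: A (payoff 14); vs C: B (payoff 19); vs D: B (payoff 19); vs E: B (payoff 19).
Column's best responses — vs A: A (payoff 15); vs B: C (payoff 19); vs C: A (payoff 17); vs D: D (payoff 7).
Mutual best responses occur at (A, A) and (B, C); at each, neither player gains by switching.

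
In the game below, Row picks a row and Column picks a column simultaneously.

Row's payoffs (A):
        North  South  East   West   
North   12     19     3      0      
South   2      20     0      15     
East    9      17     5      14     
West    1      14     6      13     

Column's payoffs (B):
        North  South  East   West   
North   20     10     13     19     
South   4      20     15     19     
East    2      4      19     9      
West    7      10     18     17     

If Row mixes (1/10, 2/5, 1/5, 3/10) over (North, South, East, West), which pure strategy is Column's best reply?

Compute Column's expected payoff from each pure strategy against the given mix.
North: (1/10)·20 + (2/5)·4 + (1/5)·2 + (3/10)·7 = 61/10
South: (1/10)·10 + (2/5)·20 + (1/5)·4 + (3/10)·10 = 64/5
East: (1/10)·13 + (2/5)·15 + (1/5)·19 + (3/10)·18 = 33/2
West: (1/10)·19 + (2/5)·19 + (1/5)·9 + (3/10)·17 = 82/5
Highest expected payoff is 33/2, from East.

East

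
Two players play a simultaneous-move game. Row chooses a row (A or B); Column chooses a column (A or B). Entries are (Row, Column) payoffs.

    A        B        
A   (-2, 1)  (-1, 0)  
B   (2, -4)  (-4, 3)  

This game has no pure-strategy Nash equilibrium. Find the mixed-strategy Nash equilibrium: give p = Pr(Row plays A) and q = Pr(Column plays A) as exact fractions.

p = 7/8, q = 3/7

Each player's mixing probability is pinned down by making the *other* player indifferent.
Column indifferent between A and B: p·1 + (1−p)·(-4) = p·0 + (1−p)·3 ⟹ (-4) + 5p = 3 + (-3)p ⟹ p = 7/8.
Row indifferent between A and B: q·(-2) + (1−q)·(-1) = q·2 + (1−q)·(-4) ⟹ (-1) + (-1)q = (-4) + 6q ⟹ q = 3/7.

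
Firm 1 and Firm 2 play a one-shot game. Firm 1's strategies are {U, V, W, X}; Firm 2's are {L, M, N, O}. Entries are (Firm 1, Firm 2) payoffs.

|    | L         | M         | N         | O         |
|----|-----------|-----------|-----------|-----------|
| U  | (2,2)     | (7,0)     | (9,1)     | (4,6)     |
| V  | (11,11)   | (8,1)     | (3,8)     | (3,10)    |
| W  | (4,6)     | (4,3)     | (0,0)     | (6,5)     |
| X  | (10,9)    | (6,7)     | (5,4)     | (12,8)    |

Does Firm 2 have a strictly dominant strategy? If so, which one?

Check whether one of Firm 2's strategies beats all alternatives regardless of what the opponent does.
L is not dominant: against U, O gives 6 > 2.
M is not dominant: against U, L gives 2 > 0.
N is not dominant: against U, L gives 2 > 1.
O is not dominant: against V, L gives 11 > 10.
No single strategy is best against every opponent action.

No strictly dominant strategy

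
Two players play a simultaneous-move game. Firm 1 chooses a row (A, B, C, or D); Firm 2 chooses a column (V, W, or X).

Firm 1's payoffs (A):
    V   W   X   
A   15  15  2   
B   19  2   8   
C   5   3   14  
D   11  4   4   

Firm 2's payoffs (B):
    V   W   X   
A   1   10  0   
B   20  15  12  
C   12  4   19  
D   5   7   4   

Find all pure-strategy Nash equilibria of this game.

A profile is a Nash equilibrium when each player is best-responding to the other.
Firm 1's best responses — vs V: B (payoff 19); vs W: A (payoff 15); vs X: C (payoff 14).
Firm 2's best responses — vs A: W (payoff 10); vs B: V (payoff 20); vs C: X (payoff 19); vs D: W (payoff 7).
Mutual best responses occur at (A, W), (B, V), and (C, X); at each, neither player gains by switching.

(A, W), (B, V), and (C, X)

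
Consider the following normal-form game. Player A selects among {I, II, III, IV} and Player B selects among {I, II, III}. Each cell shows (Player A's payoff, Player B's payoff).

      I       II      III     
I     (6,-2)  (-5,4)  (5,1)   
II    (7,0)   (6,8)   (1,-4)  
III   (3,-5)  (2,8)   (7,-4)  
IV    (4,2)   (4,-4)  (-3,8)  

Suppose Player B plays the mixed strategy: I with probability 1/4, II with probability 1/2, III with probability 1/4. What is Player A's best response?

Player A's best reply maximizes expected payoff against the mix.
I: (1/4)·6 + (1/2)·(-5) + (1/4)·5 = 1/4
II: (1/4)·7 + (1/2)·6 + (1/4)·1 = 5
III: (1/4)·3 + (1/2)·2 + (1/4)·7 = 7/2
IV: (1/4)·4 + (1/2)·4 + (1/4)·(-3) = 9/4
Highest expected payoff is 5, from II.

II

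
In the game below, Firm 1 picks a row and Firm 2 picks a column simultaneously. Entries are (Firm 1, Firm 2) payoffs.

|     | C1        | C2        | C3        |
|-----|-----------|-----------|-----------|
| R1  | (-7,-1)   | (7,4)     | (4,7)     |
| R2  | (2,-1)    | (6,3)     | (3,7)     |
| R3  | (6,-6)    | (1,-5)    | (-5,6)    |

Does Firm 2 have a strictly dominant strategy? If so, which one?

A strategy is strictly dominant if it gives Firm 2 a strictly higher payoff than every other strategy, against every choice by the opponent.
C3 strictly dominates: vs R1: 7 > each of {-1, 4}; vs R2: 7 > each of {-1, 3}; vs R3: 6 > each of {-6, -5}.

C3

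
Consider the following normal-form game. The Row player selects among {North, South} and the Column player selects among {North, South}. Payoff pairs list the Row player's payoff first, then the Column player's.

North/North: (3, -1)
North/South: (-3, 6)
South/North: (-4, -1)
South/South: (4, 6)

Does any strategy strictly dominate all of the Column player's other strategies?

A strategy is strictly dominant if it gives the Column player a strictly higher payoff than every other strategy, against every choice by the opponent.
South strictly dominates: vs North: 6 > -1; vs South: 6 > -1.

South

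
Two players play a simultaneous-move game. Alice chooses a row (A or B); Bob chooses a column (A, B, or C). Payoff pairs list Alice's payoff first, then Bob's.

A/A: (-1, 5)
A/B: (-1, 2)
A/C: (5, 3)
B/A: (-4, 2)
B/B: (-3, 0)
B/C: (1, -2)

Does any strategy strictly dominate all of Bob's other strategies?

A strategy is strictly dominant if it gives Bob a strictly higher payoff than every other strategy, against every choice by the opponent.
A strictly dominates: vs A: 5 > each of {2, 3}; vs B: 2 > each of {0, -2}.

A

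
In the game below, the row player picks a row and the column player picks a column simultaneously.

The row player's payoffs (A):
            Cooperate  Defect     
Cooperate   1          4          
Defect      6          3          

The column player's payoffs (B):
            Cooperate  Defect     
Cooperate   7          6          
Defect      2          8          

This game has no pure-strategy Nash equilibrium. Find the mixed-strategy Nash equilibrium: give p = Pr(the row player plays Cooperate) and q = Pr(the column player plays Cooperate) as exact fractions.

p = 6/7, q = 1/6

Each player's mixing probability is pinned down by making the *other* player indifferent.
The column player indifferent between Cooperate and Defect: p·7 + (1−p)·2 = p·6 + (1−p)·8 ⟹ 2 + 5p = 8 + (-2)p ⟹ p = 6/7.
The row player indifferent between Cooperate and Defect: q·1 + (1−q)·4 = q·6 + (1−q)·3 ⟹ 4 + (-3)q = 3 + 3q ⟹ q = 1/6.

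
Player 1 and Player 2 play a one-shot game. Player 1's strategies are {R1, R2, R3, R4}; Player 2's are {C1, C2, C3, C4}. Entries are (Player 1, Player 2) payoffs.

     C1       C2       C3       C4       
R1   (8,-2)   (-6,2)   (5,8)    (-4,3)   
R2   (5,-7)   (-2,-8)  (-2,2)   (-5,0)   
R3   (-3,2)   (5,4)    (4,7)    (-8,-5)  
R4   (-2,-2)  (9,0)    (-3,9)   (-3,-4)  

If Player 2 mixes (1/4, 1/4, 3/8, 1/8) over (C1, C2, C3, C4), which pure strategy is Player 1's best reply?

Compute Player 1's expected payoff from each pure strategy against the given mix.
R1: (1/4)·8 + (1/4)·(-6) + (3/8)·5 + (1/8)·(-4) = 15/8
R2: (1/4)·5 + (1/4)·(-2) + (3/8)·(-2) + (1/8)·(-5) = -5/8
R3: (1/4)·(-3) + (1/4)·5 + (3/8)·4 + (1/8)·(-8) = 1
R4: (1/4)·(-2) + (1/4)·9 + (3/8)·(-3) + (1/8)·(-3) = 1/4
Highest expected payoff is 15/8, from R1.

R1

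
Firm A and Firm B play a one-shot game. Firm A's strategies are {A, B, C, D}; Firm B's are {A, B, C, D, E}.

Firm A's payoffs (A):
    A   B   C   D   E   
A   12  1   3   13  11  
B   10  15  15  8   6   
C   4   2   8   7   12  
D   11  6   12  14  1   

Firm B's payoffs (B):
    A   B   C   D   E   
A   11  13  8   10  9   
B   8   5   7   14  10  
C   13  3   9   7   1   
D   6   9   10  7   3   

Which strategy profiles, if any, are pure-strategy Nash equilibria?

Check mutual best responses: a cell is a NE iff neither player can gain by unilaterally deviating.
Firm A's best responses — vs A: A (payoff 12); vs B: B (payoff 15); vs C: B (payoff 15); vs D: D (payoff 14); vs E: C (payoff 12).
Firm B's best responses — vs A: B (payoff 13); vs B: D (payoff 14); vs C: A (payoff 13); vs D: C (payoff 10).
No cell has both players best-responding. For instance, Firm A's best reply to D is D, but against D Firm B prefers C over D.

None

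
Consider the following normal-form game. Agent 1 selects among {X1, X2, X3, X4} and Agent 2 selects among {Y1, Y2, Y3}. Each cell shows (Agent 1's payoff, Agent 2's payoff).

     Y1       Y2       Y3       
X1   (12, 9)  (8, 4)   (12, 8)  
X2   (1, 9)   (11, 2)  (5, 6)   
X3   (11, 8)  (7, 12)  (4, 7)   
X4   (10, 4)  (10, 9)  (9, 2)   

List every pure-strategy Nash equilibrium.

Find each player's best response to every opponent strategy; NE are the intersections.
Agent 1's best responses — vs Y1: X1 (payoff 12); vs Y2: X2 (payoff 11); vs Y3: X1 (payoff 12).
Agent 2's best responses — vs X1: Y1 (payoff 9); vs X2: Y1 (payoff 9); vs X3: Y2 (payoff 12); vs X4: Y2 (payoff 9).
The only mutual best response is (X1, Y1); neither player gains by switching there.

(X1, Y1)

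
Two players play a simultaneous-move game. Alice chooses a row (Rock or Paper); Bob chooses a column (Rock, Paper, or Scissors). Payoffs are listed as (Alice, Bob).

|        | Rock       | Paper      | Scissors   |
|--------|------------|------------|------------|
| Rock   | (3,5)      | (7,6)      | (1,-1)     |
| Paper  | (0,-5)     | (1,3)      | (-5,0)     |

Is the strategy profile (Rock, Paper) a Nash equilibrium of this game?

Yes

Holding Bob at Paper: Alice gets 7 from Rock, versus 1 from Paper. No profitable deviation for Alice.
Holding Alice at Rock: Bob gets 6 from Paper, versus 5 from Rock, -1 from Scissors. No profitable deviation for Bob either.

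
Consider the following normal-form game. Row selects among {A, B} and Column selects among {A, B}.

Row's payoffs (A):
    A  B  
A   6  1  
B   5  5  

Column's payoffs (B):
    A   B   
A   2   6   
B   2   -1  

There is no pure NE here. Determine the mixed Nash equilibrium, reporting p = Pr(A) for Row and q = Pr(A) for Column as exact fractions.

Each player's mixing probability is pinned down by making the *other* player indifferent.
Column indifferent between A and B: p·2 + (1−p)·2 = p·6 + (1−p)·(-1) ⟹ 2 + 0p = (-1) + 7p ⟹ p = 3/7.
Row indifferent between A and B: q·6 + (1−q)·1 = q·5 + (1−q)·5 ⟹ 1 + 5q = 5 + 0q ⟹ q = 4/5.

p = 3/7, q = 4/5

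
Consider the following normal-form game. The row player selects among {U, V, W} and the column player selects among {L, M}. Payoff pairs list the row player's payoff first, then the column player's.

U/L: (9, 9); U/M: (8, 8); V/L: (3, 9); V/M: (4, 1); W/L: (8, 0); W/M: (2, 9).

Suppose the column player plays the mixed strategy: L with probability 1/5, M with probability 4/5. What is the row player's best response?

U

The row player's best reply maximizes expected payoff against the mix.
U: (1/5)·9 + (4/5)·8 = 41/5
V: (1/5)·3 + (4/5)·4 = 19/5
W: (1/5)·8 + (4/5)·2 = 16/5
Highest expected payoff is 41/5, from U.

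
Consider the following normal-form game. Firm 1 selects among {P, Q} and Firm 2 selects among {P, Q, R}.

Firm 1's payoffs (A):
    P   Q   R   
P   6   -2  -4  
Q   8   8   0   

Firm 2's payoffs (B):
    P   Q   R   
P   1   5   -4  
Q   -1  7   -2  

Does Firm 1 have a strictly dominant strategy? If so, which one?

Q

A strategy is strictly dominant if it gives Firm 1 a strictly higher payoff than every other strategy, against every choice by the opponent.
Q strictly dominates: vs P: 8 > 6; vs Q: 8 > -2; vs R: 0 > -4.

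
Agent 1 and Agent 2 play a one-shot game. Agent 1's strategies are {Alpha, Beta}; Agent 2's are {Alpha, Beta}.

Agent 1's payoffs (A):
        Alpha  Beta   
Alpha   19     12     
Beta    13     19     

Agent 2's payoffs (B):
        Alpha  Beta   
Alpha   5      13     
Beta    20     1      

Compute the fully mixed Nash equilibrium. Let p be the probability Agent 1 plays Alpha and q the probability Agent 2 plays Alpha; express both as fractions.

p = 19/27, q = 7/13

Each player's mixing probability is pinned down by making the *other* player indifferent.
Agent 2 indifferent between Alpha and Beta: p·5 + (1−p)·20 = p·13 + (1−p)·1 ⟹ 20 + (-15)p = 1 + 12p ⟹ p = 19/27.
Agent 1 indifferent between Alpha and Beta: q·19 + (1−q)·12 = q·13 + (1−q)·19 ⟹ 12 + 7q = 19 + (-6)q ⟹ q = 7/13.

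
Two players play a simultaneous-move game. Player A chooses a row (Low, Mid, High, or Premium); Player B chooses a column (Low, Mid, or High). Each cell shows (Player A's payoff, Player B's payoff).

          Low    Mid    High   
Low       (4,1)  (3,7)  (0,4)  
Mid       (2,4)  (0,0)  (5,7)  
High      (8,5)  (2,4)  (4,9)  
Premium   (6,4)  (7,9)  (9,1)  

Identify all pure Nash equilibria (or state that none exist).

(Premium, Mid)

Check mutual best responses: a cell is a NE iff neither player can gain by unilaterally deviating.
Player A's best responses — vs Low: High (payoff 8); vs Mid: Premium (payoff 7); vs High: Premium (payoff 9).
Player B's best responses — vs Low: Mid (payoff 7); vs Mid: High (payoff 7); vs High: High (payoff 9); vs Premium: Mid (payoff 9).
The only mutual best response is (Premium, Mid); neither player gains by switching there.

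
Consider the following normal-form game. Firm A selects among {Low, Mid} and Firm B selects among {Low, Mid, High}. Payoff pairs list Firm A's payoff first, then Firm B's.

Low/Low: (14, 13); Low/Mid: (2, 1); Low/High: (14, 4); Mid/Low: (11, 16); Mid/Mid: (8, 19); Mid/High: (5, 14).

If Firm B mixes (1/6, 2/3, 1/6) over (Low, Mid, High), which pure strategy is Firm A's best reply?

Compute Firm A's expected payoff from each pure strategy against the given mix.
Low: (1/6)·14 + (2/3)·2 + (1/6)·14 = 6
Mid: (1/6)·11 + (2/3)·8 + (1/6)·5 = 8
Highest expected payoff is 8, from Mid.

Mid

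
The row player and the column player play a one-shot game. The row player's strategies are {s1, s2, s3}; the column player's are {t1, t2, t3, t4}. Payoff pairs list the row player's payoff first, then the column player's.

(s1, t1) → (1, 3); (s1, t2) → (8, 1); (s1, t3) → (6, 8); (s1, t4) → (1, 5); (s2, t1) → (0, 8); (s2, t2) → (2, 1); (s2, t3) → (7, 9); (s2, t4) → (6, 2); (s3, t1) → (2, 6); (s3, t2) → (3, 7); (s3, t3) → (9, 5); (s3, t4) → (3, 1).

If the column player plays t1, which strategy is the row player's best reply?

With the column player fixed at t1, the row player's payoffs are: s1 → 1, s2 → 0, s3 → 2.
The maximum is 2, achieved by s3.

s3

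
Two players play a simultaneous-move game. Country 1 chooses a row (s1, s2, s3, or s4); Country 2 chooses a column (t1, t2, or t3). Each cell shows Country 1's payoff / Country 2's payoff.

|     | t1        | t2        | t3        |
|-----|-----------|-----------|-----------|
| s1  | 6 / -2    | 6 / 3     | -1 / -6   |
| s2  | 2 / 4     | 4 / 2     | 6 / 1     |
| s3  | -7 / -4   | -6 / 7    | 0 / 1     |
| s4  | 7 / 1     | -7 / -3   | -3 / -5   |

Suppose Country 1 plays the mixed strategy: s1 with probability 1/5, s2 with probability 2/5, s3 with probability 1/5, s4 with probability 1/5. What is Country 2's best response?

Country 2's best reply maximizes expected payoff against the mix.
t1: (1/5)·(-2) + (2/5)·4 + (1/5)·(-4) + (1/5)·1 = 3/5
t2: (1/5)·3 + (2/5)·2 + (1/5)·7 + (1/5)·(-3) = 11/5
t3: (1/5)·(-6) + (2/5)·1 + (1/5)·1 + (1/5)·(-5) = -8/5
Highest expected payoff is 11/5, from t2.

t2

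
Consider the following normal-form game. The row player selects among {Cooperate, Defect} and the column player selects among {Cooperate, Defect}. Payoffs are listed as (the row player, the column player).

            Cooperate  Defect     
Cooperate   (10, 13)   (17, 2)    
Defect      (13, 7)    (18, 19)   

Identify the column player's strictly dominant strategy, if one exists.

A strategy is strictly dominant if it gives the column player a strictly higher payoff than every other strategy, against every choice by the opponent.
Cooperate is not dominant: against Defect, Defect gives 19 > 7.
Defect is not dominant: against Cooperate, Cooperate gives 13 > 2.
No single strategy is best against every opponent action.

No strictly dominant strategy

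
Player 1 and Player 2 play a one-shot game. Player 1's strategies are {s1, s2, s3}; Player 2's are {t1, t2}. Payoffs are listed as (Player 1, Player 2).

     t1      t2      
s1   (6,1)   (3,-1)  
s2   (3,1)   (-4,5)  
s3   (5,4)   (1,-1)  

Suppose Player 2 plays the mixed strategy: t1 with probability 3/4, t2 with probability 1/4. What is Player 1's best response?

s1

Player 1's best reply maximizes expected payoff against the mix.
s1: (3/4)·6 + (1/4)·3 = 21/4
s2: (3/4)·3 + (1/4)·(-4) = 5/4
s3: (3/4)·5 + (1/4)·1 = 4
Highest expected payoff is 21/4, from s1.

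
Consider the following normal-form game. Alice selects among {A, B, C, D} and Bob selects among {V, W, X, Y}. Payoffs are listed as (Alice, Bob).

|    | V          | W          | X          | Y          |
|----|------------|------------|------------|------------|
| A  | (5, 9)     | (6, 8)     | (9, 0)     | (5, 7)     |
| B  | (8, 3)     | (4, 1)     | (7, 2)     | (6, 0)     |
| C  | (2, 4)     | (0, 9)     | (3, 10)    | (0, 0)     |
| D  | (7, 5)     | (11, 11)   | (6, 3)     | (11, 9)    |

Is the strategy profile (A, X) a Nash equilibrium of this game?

Holding Bob at X: Alice gets 9 from A, versus 7 from B, 3 from C, 6 from D. No profitable deviation for Alice.
Holding Alice at A: Bob gets 0 from X but could get 9 by switching to V. Bob has a profitable deviation.

No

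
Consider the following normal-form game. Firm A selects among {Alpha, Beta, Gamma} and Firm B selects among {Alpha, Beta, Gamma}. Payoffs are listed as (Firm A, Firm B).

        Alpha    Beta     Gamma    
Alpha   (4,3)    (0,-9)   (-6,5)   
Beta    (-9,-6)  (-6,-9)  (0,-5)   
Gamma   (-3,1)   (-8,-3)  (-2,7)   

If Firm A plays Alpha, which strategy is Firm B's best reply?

With Firm A fixed at Alpha, Firm B's payoffs are: Alpha → 3, Beta → -9, Gamma → 5.
The maximum is 5, achieved by Gamma.

Gamma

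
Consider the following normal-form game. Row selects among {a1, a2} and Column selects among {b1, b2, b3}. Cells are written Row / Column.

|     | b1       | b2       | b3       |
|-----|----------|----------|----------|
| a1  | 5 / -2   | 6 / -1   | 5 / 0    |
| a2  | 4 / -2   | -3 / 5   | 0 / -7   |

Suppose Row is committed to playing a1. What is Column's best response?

b3

With Row fixed at a1, Column's payoffs are: b1 → -2, b2 → -1, b3 → 0.
The maximum is 0, achieved by b3.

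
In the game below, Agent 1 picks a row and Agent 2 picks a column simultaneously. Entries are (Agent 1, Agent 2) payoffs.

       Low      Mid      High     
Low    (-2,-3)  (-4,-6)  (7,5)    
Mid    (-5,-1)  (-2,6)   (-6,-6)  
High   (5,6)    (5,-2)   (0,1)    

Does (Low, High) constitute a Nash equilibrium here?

Holding Agent 2 at High: Agent 1 gets 7 from Low, versus -6 from Mid, 0 from High. No profitable deviation for Agent 1.
Holding Agent 1 at Low: Agent 2 gets 5 from High, versus -3 from Low, -6 from Mid. No profitable deviation for Agent 2 either.

Yes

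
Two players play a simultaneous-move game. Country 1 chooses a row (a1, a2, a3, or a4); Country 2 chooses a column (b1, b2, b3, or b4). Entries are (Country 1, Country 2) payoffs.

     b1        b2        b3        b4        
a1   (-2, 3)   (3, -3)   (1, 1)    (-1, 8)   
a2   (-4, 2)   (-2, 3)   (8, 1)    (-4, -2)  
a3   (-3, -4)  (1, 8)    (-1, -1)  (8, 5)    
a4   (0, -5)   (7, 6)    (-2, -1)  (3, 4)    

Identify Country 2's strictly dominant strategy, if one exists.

None

A strategy is strictly dominant if it gives Country 2 a strictly higher payoff than every other strategy, against every choice by the opponent.
b1 is not dominant: against a1, b4 gives 8 > 3.
b2 is not dominant: against a1, b1 gives 3 > -3.
b3 is not dominant: against a1, b1 gives 3 > 1.
b4 is not dominant: against a2, b1 gives 2 > -2.
No single strategy is best against every opponent action.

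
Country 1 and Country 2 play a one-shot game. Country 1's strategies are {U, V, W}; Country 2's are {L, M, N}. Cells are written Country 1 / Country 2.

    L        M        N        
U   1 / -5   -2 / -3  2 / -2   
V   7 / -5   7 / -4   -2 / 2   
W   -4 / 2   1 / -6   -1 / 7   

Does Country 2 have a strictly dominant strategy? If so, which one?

N

A strategy is strictly dominant if it gives Country 2 a strictly higher payoff than every other strategy, against every choice by the opponent.
N strictly dominates: vs U: -2 > each of {-5, -3}; vs V: 2 > each of {-5, -4}; vs W: 7 > each of {2, -6}.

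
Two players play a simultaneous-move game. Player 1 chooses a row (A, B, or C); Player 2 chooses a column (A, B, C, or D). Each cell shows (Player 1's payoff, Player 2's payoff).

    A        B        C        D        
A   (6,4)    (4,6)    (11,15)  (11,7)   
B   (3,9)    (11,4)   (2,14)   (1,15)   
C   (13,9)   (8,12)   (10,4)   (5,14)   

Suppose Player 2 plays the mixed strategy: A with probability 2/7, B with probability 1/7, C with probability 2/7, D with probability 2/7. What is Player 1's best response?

C

Player 1's best reply maximizes expected payoff against the mix.
A: (2/7)·6 + (1/7)·4 + (2/7)·11 + (2/7)·11 = 60/7
B: (2/7)·3 + (1/7)·11 + (2/7)·2 + (2/7)·1 = 23/7
C: (2/7)·13 + (1/7)·8 + (2/7)·10 + (2/7)·5 = 64/7
Highest expected payoff is 64/7, from C.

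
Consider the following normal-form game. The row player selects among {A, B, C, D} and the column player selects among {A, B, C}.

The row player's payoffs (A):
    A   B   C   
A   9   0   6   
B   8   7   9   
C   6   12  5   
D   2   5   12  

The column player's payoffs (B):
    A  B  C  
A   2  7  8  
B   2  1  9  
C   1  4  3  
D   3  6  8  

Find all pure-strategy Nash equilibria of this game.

(C, B) and (D, C)

Check mutual best responses: a cell is a NE iff neither player can gain by unilaterally deviating.
The row player's best responses — vs A: A (payoff 9); vs B: C (payoff 12); vs C: D (payoff 12).
The column player's best responses — vs A: C (payoff 8); vs B: C (payoff 9); vs C: B (payoff 4); vs D: C (payoff 8).
Mutual best responses occur at (C, B) and (D, C); at each, neither player gains by switching.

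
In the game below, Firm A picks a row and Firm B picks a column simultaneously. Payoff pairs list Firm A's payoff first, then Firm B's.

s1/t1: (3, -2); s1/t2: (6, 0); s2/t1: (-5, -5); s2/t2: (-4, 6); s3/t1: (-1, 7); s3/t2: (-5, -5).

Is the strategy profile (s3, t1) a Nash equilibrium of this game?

No

Holding Firm B at t1: Firm A gets -1 from s3 but could get 3 by switching to s1. Firm A has a profitable deviation.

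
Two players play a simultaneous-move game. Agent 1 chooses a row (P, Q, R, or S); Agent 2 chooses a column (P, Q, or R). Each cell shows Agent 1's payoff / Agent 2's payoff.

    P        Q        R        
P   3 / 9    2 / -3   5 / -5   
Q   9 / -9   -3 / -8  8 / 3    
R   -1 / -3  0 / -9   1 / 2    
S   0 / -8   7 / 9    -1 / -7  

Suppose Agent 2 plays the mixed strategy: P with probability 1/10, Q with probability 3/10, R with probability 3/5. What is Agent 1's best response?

Agent 1's best reply maximizes expected payoff against the mix.
P: (1/10)·3 + (3/10)·2 + (3/5)·5 = 39/10
Q: (1/10)·9 + (3/10)·(-3) + (3/5)·8 = 24/5
R: (1/10)·(-1) + (3/10)·0 + (3/5)·1 = 1/2
S: (1/10)·0 + (3/10)·7 + (3/5)·(-1) = 3/2
Highest expected payoff is 24/5, from Q.

Q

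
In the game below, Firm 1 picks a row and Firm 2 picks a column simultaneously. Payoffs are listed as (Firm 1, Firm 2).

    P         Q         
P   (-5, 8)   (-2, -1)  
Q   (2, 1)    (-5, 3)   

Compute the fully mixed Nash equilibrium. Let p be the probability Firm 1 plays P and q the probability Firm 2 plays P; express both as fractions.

p = 2/11, q = 3/10

Each player's mixing probability is pinned down by making the *other* player indifferent.
Firm 2 indifferent between P and Q: p·8 + (1−p)·1 = p·(-1) + (1−p)·3 ⟹ 1 + 7p = 3 + (-4)p ⟹ p = 2/11.
Firm 1 indifferent between P and Q: q·(-5) + (1−q)·(-2) = q·2 + (1−q)·(-5) ⟹ (-2) + (-3)q = (-5) + 7q ⟹ q = 3/10.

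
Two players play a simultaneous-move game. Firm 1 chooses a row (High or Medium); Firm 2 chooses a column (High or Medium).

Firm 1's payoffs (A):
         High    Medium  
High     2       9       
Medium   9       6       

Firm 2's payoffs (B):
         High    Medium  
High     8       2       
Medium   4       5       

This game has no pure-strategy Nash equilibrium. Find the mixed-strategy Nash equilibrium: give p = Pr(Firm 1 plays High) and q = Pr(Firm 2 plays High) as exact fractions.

p = 1/7, q = 3/10

In a mixed NE each player is indifferent between their pure strategies, so the opponent's mix sets the indifference.
Firm 2 indifferent between High and Medium: p·8 + (1−p)·4 = p·2 + (1−p)·5 ⟹ 4 + 4p = 5 + (-3)p ⟹ p = 1/7.
Firm 1 indifferent between High and Medium: q·2 + (1−q)·9 = q·9 + (1−q)·6 ⟹ 9 + (-7)q = 6 + 3q ⟹ q = 3/10.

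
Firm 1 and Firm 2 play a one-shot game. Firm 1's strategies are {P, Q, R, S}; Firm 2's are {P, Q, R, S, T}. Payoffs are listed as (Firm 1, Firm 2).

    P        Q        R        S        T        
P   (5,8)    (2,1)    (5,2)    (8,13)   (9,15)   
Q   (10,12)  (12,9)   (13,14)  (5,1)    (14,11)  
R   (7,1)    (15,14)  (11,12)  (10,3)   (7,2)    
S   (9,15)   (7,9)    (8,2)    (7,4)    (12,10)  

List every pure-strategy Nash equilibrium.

(Q, R) and (R, Q)

A profile is a Nash equilibrium when each player is best-responding to the other.
Firm 1's best responses — vs P: Q (payoff 10); vs Q: R (payoff 15); vs R: Q (payoff 13); vs S: R (payoff 10); vs T: Q (payoff 14).
Firm 2's best responses — vs P: T (payoff 15); vs Q: R (payoff 14); vs R: Q (payoff 14); vs S: P (payoff 15).
Mutual best responses occur at (Q, R) and (R, Q); at each, neither player gains by switching.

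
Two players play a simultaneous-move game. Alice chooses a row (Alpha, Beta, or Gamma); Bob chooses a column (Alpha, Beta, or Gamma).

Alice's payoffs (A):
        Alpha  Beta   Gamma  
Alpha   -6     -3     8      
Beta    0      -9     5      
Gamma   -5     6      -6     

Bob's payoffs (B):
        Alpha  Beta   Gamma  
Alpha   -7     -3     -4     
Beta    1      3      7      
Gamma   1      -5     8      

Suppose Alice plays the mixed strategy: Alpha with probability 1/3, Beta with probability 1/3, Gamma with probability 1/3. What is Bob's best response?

Bob's best reply maximizes expected payoff against the mix.
Alpha: (1/3)·(-7) + (1/3)·1 + (1/3)·1 = -5/3
Beta: (1/3)·(-3) + (1/3)·3 + (1/3)·(-5) = -5/3
Gamma: (1/3)·(-4) + (1/3)·7 + (1/3)·8 = 11/3
Highest expected payoff is 11/3, from Gamma.

Gamma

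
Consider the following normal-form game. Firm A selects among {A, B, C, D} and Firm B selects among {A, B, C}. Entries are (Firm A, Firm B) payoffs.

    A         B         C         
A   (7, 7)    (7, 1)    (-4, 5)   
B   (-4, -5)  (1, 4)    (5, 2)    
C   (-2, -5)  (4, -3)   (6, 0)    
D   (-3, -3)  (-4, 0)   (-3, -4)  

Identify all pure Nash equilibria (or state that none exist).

Find each player's best response to every opponent strategy; NE are the intersections.
Firm A's best responses — vs A: A (payoff 7); vs B: A (payoff 7); vs C: C (payoff 6).
Firm B's best responses — vs A: A (payoff 7); vs B: B (payoff 4); vs C: C (payoff 0); vs D: B (payoff 0).
Mutual best responses occur at (A, A) and (C, C); at each, neither player gains by switching.

(A, A) and (C, C)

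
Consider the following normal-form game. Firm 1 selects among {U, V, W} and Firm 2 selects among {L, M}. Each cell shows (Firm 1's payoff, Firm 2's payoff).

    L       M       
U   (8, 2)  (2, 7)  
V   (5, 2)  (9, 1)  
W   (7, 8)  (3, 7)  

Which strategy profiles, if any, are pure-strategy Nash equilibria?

No pure-strategy Nash equilibrium

Check mutual best responses: a cell is a NE iff neither player can gain by unilaterally deviating.
Firm 1's best responses — vs L: U (payoff 8); vs M: V (payoff 9).
Firm 2's best responses — vs U: M (payoff 7); vs V: L (payoff 2); vs W: L (payoff 8).
No cell has both players best-responding. For instance, Firm 1's best reply to M is V, but against V Firm 2 prefers L over M.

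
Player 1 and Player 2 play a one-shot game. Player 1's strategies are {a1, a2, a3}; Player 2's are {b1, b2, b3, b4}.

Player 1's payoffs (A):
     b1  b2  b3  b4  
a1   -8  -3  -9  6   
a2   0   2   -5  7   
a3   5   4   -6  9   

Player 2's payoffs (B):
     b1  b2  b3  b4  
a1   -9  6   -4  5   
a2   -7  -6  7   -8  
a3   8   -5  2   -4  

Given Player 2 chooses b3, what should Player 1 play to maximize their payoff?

With Player 2 fixed at b3, Player 1's payoffs are: a1 → -9, a2 → -5, a3 → -6.
The maximum is -5, achieved by a2.

a2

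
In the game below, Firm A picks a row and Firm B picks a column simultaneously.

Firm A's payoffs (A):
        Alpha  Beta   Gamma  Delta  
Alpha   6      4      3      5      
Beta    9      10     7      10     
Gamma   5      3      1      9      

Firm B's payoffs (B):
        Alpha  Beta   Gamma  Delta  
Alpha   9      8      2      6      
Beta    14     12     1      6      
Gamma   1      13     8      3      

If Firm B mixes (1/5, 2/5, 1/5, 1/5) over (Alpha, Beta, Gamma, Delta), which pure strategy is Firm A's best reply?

Beta

Firm A's best reply maximizes expected payoff against the mix.
Alpha: (1/5)·6 + (2/5)·4 + (1/5)·3 + (1/5)·5 = 22/5
Beta: (1/5)·9 + (2/5)·10 + (1/5)·7 + (1/5)·10 = 46/5
Gamma: (1/5)·5 + (2/5)·3 + (1/5)·1 + (1/5)·9 = 21/5
Highest expected payoff is 46/5, from Beta.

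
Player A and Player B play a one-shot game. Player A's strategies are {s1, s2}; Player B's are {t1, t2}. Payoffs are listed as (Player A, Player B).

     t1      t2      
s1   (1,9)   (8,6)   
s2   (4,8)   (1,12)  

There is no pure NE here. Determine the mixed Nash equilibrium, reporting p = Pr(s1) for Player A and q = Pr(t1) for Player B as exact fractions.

In a mixed NE each player is indifferent between their pure strategies, so the opponent's mix sets the indifference.
Player B indifferent between t1 and t2: p·9 + (1−p)·8 = p·6 + (1−p)·12 ⟹ 8 + 1p = 12 + (-6)p ⟹ p = 4/7.
Player A indifferent between s1 and s2: q·1 + (1−q)·8 = q·4 + (1−q)·1 ⟹ 8 + (-7)q = 1 + 3q ⟹ q = 7/10.

p = 4/7, q = 7/10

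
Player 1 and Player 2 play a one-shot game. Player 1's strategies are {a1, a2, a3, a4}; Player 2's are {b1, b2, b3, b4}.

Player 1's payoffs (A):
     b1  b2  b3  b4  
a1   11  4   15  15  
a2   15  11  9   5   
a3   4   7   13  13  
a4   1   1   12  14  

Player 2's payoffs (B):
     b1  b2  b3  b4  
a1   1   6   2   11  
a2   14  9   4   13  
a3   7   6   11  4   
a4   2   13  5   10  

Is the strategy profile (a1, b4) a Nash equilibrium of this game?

Holding Player 2 at b4: Player 1 gets 15 from a1, versus 5 from a2, 13 from a3, 14 from a4. No profitable deviation for Player 1.
Holding Player 1 at a1: Player 2 gets 11 from b4, versus 1 from b1, 6 from b2, 2 from b3. No profitable deviation for Player 2 either.

Yes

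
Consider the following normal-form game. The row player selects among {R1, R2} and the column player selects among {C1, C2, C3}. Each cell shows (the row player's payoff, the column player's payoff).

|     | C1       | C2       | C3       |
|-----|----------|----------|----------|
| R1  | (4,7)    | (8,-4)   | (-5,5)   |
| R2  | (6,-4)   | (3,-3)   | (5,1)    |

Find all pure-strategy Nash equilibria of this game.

Check mutual best responses: a cell is a NE iff neither player can gain by unilaterally deviating.
The row player's best responses — vs C1: R2 (payoff 6); vs C2: R1 (payoff 8); vs C3: R2 (payoff 5).
The column player's best responses — vs R1: C1 (payoff 7); vs R2: C3 (payoff 1).
The only mutual best response is (R2, C3); neither player gains by switching there.

(R2, C3)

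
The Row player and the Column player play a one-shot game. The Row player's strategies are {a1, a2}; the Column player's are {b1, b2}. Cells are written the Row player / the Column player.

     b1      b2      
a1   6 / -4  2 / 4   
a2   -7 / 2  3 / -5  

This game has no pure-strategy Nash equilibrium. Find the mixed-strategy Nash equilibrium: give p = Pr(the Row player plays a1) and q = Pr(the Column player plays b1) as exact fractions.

p = 7/15, q = 1/14

In a mixed NE each player is indifferent between their pure strategies, so the opponent's mix sets the indifference.
The Column player indifferent between b1 and b2: p·(-4) + (1−p)·2 = p·4 + (1−p)·(-5) ⟹ 2 + (-6)p = (-5) + 9p ⟹ p = 7/15.
The Row player indifferent between a1 and a2: q·6 + (1−q)·2 = q·(-7) + (1−q)·3 ⟹ 2 + 4q = 3 + (-10)q ⟹ q = 1/14.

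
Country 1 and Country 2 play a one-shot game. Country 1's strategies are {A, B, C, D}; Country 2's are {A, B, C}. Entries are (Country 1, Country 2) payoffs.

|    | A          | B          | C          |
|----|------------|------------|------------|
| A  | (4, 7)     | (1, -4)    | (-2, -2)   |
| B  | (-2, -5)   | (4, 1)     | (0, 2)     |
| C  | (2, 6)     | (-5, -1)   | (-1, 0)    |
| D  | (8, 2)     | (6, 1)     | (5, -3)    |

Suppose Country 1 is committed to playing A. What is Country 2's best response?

With Country 1 fixed at A, Country 2's payoffs are: A → 7, B → -4, C → -2.
The maximum is 7, achieved by A.

A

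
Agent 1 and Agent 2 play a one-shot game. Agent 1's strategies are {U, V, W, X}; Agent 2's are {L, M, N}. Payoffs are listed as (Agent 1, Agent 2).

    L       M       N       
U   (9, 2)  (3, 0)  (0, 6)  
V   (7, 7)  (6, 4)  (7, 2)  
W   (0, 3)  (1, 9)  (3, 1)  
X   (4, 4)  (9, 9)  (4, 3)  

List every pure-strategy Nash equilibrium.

Find each player's best response to every opponent strategy; NE are the intersections.
Agent 1's best responses — vs L: U (payoff 9); vs M: X (payoff 9); vs N: V (payoff 7).
Agent 2's best responses — vs U: N (payoff 6); vs V: L (payoff 7); vs W: M (payoff 9); vs X: M (payoff 9).
The only mutual best response is (X, M); neither player gains by switching there.

(X, M)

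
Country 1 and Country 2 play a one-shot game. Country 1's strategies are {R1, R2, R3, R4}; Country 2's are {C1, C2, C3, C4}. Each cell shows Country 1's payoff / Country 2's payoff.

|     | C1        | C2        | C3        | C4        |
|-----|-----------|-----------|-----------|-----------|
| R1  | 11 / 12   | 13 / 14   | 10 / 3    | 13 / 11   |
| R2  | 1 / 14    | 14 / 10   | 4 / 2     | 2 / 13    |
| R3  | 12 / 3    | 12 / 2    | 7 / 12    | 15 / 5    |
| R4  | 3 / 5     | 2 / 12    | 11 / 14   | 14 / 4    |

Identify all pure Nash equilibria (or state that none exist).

Find each player's best response to every opponent strategy; NE are the intersections.
Country 1's best responses — vs C1: R3 (payoff 12); vs C2: R2 (payoff 14); vs C3: R4 (payoff 11); vs C4: R3 (payoff 15).
Country 2's best responses — vs R1: C2 (payoff 14); vs R2: C1 (payoff 14); vs R3: C3 (payoff 12); vs R4: C3 (payoff 14).
The only mutual best response is (R4, C3); neither player gains by switching there.

(R4, C3)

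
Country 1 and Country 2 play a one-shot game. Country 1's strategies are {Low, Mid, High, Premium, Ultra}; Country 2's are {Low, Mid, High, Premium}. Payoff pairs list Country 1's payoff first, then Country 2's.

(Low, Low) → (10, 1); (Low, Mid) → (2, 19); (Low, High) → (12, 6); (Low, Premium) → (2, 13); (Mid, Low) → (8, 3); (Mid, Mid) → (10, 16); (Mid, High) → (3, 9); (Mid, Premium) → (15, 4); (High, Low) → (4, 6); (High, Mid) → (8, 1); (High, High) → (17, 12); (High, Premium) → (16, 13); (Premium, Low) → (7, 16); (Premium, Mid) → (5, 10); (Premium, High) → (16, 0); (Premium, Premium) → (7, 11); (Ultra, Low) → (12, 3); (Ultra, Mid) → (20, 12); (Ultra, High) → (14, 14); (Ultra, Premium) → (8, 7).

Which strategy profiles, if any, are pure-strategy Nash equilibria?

(High, Premium)

Find each player's best response to every opponent strategy; NE are the intersections.
Country 1's best responses — vs Low: Ultra (payoff 12); vs Mid: Ultra (payoff 20); vs High: High (payoff 17); vs Premium: High (payoff 16).
Country 2's best responses — vs Low: Mid (payoff 19); vs Mid: Mid (payoff 16); vs High: Premium (payoff 13); vs Premium: Low (payoff 16); vs Ultra: High (payoff 14).
The only mutual best response is (High, Premium); neither player gains by switching there.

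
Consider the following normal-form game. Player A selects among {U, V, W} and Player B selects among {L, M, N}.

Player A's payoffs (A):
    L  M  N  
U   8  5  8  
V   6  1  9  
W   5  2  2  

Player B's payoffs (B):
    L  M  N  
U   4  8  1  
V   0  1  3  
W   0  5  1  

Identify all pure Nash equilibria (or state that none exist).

Check mutual best responses: a cell is a NE iff neither player can gain by unilaterally deviating.
Player A's best responses — vs L: U (payoff 8); vs M: U (payoff 5); vs N: V (payoff 9).
Player B's best responses — vs U: M (payoff 8); vs V: N (payoff 3); vs W: M (payoff 5).
Mutual best responses occur at (U, M) and (V, N); at each, neither player gains by switching.

(U, M) and (V, N)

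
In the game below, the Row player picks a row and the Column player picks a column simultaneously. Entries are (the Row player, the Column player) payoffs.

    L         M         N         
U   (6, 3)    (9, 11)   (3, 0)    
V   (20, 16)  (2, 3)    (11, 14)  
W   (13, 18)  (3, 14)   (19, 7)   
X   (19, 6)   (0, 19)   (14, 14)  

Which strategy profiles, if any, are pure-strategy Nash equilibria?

(U, M) and (V, L)

Find each player's best response to every opponent strategy; NE are the intersections.
The Row player's best responses — vs L: V (payoff 20); vs M: U (payoff 9); vs N: W (payoff 19).
The Column player's best responses — vs U: M (payoff 11); vs V: L (payoff 16); vs W: L (payoff 18); vs X: M (payoff 19).
Mutual best responses occur at (U, M) and (V, L); at each, neither player gains by switching.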